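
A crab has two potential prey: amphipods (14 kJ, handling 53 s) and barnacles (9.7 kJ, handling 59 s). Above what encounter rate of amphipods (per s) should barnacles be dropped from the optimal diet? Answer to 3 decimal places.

0.031 per s

Drop barnacles once their profitability E₂/h₂ falls below the rate achievable on amphipods alone: E₂/h₂ = λE₁/(1 + λh₁).
Solve for λ: λE₁h₂ = E₂(1 + λh₁) → λ(E₁h₂ − E₂h₁) = E₂ → λ = E₂/(E₁h₂ − E₂h₁).
λ = 9.7/(14×59 − 9.7×53) = 9.7/311.9 = 0.0311 per s.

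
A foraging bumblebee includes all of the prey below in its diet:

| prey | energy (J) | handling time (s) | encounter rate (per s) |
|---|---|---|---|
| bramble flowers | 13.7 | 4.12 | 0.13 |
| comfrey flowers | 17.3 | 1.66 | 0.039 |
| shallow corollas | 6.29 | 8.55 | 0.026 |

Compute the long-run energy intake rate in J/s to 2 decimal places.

1.44 J/s

Energy encountered per unit search time: 0.13×13.7 + 0.039×17.3 + 0.026×6.29 = 2.619 J/s.
Handling time per unit search time: 0.13×4.12 + 0.039×1.66 + 0.026×8.55 = 0.8226.
Rate = 2.619/(1 + 0.8226) = 1.437 J/s.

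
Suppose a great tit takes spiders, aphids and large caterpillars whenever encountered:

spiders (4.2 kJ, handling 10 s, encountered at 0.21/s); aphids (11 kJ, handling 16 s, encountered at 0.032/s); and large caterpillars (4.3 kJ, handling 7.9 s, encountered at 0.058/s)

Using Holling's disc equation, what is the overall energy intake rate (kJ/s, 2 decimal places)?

R = (0.21×4.2 + 0.032×11 + 0.058×4.3) / (1 + 0.21×10 + 0.032×16 + 0.058×7.9) = 1.483/4.07 = 0.3645 kJ/s.

0.36 kJ/s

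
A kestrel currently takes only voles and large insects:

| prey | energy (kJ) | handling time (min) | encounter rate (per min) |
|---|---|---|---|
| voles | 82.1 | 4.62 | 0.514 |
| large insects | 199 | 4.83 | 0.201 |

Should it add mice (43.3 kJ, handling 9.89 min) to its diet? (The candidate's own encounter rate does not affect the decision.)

Current rate: (0.514×82.1 + 0.201×199)/(1 + 0.514×4.62 + 0.201×4.83) = 18.92 kJ/min.
Profitability of mice: 43.3/9.89 = 4.378 kJ/min.
Since 4.378 < R, time spent handling mice is better spent searching.

No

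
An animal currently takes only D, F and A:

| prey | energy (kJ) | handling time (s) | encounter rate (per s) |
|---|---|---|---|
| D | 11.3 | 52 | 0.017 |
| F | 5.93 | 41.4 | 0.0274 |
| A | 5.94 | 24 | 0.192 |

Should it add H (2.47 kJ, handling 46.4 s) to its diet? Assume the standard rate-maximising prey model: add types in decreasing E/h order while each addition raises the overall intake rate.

No

On D, F and A alone, R = ΣλE/(1+Σλh) = 1.495/7.626 = 0.196 kJ/s.
H: E/h = 2.47/46.4 = 0.05323 kJ/s.
0.05323 < 0.196, so adding H would lower the average — exclude it.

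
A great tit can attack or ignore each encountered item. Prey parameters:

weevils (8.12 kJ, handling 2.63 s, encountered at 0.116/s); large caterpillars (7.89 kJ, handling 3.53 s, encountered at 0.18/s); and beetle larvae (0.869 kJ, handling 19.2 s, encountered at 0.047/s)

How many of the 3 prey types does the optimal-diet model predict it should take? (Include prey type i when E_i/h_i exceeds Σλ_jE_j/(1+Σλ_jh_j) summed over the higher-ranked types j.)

Profitabilities (E/h, kJ/s): weevils 3.09, large caterpillars 2.24, beetle larvae 0.0453. Add prey in this order while the next type's profitability exceeds the intake rate on those already taken.
Rate on top 1: 0.7217. large caterpillars: 2.24 > 0.7217 → include.
Rate on top 2: 1.217. beetle larvae: 0.0453 < 1.217 → exclude; stop.
Optimal diet: weevils, large caterpillars — 2 of 3 types.

2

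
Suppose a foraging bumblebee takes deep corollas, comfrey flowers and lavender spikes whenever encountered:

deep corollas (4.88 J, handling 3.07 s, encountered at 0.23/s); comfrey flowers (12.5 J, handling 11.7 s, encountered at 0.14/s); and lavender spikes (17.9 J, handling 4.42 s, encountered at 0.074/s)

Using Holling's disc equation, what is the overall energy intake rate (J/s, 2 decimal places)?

1.14 J/s

Energy encountered per unit search time: 0.23×4.88 + 0.14×12.5 + 0.074×17.9 = 4.197 J/s.
Handling time per unit search time: 0.23×3.07 + 0.14×11.7 + 0.074×4.42 = 2.671.
Rate = 4.197/(1 + 2.671) = 1.143 J/s.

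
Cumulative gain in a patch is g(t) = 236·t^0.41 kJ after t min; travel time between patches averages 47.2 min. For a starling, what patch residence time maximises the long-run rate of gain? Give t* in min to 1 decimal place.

Optimal t* satisfies g'(t*) = g(t*)/(T + t*).
g'(t) = 0.41·236·t^-0.59. Setting 0.41·236·t^-0.59 = 236·t^0.41/(47.2+t) gives 0.41(47.2+t) = t, so 0.59·t = 0.41×47.2.
t* = 0.41×47.2/0.59 = 32.8 min.

32.8 min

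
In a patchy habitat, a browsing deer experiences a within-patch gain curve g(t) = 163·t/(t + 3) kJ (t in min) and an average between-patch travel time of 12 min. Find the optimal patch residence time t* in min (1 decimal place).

6.0 min

Optimal t* satisfies g'(t*) = g(t*)/(T + t*).
g'(t) = 163·3/(t + 3)². Setting 163·3/(t+3)² = 163t/[(t+3)(12+t)] gives 3(12+t) = t(t+3), so t² = 3×12 = 36.
t* = √36 = 6 min.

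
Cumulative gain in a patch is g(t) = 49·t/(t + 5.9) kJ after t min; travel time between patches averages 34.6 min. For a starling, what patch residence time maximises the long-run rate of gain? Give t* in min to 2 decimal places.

14.29 min

By the marginal value theorem, leave when the instantaneous gain rate g'(t) equals the habitat-wide average g(t)/(T + t).
g'(t) = 49·5.9/(t + 5.9)². Setting 49·5.9/(t+5.9)² = 49t/[(t+5.9)(34.6+t)] gives 5.9(34.6+t) = t(t+5.9), so t² = 5.9×34.6 = 204.1.
t* = √204.1 = 14.29 min.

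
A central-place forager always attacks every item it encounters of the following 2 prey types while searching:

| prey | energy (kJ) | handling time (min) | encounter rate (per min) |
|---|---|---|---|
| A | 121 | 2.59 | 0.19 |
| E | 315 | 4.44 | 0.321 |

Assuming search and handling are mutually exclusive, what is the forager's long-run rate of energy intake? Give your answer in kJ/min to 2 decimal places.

42.54 kJ/min

R = Σλ_iE_i / (1 + Σλ_ih_i)
Numerator: 0.19×121 + 0.321×315 = 124.1
Denominator: 1 + 0.19×2.59 + 0.321×4.44 = 2.917
R = 124.1/2.917 = 42.54 kJ/min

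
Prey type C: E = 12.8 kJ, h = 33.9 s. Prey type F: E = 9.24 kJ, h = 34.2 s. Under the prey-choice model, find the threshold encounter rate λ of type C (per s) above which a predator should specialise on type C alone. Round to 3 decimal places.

Drop type F once their profitability E₂/h₂ falls below the rate achievable on type C alone: E₂/h₂ = λE₁/(1 + λh₁).
Solve for λ: λE₁h₂ = E₂(1 + λh₁) → λ(E₁h₂ − E₂h₁) = E₂ → λ = E₂/(E₁h₂ − E₂h₁).
λ = 9.24/(12.8×34.2 − 9.24×33.9) = 9.24/124.5 = 0.0742 per s.

0.074 per s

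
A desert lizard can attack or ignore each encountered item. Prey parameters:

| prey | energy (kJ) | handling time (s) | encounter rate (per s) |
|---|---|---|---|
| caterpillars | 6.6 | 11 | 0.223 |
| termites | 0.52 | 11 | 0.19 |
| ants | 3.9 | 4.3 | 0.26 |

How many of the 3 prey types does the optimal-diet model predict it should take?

2

Profitabilities (E/h, kJ/s): ants 0.907, caterpillars 0.6, termites 0.0473. Add prey in this order while the next type's profitability exceeds the intake rate on those already taken.
Rate on top 1: 0.4788. caterpillars: 0.6 > 0.4788 → include.
Rate on top 2: 0.5438. termites: 0.0473 < 0.5438 → exclude; stop.
Optimal diet: ants, caterpillars — 2 of 3 types.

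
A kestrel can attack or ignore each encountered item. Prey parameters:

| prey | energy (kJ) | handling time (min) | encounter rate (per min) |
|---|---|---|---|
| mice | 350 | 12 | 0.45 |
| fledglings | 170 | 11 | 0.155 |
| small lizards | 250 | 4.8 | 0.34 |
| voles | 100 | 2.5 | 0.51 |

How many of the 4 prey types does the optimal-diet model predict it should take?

2

E/h in descending order: small lizards 52.1, voles 40, mice 29.2, fledglings 15.5 kJ/min. The optimal diet is the largest prefix of this list for which every included type satisfies E_i/h_i > R on the types above it.
Rate on top 1: 32.29. voles: 40 > 32.29 → include.
Rate on top 2: 34.81. mice: 29.2 < 34.81 → exclude; stop.
Optimal diet: small lizards, voles — 2 of 4 types.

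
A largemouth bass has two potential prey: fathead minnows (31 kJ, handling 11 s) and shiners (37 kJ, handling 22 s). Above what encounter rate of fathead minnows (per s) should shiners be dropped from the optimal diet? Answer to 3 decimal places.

0.135 per s

Drop shiners once their profitability E₂/h₂ falls below the rate achievable on fathead minnows alone: E₂/h₂ = λE₁/(1 + λh₁).
Solve for λ: λE₁h₂ = E₂(1 + λh₁) → λ(E₁h₂ − E₂h₁) = E₂ → λ = E₂/(E₁h₂ − E₂h₁).
λ = 37/(31×22 − 37×11) = 37/275 = 0.1345 per s.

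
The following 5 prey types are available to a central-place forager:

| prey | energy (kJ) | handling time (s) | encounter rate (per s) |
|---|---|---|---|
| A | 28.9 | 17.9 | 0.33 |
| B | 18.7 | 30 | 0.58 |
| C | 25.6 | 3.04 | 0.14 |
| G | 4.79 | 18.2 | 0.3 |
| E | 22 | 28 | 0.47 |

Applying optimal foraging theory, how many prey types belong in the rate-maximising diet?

Profitabilities (E/h, kJ/s): C 8.42, A 1.61, E 0.786, B 0.623, G 0.263. Add prey in this order while the next type's profitability exceeds the intake rate on those already taken.
Rate on top 1: 2.514. A: 1.61 < 2.514 → exclude; stop.
Optimal diet: C — 1 of 5 types.

1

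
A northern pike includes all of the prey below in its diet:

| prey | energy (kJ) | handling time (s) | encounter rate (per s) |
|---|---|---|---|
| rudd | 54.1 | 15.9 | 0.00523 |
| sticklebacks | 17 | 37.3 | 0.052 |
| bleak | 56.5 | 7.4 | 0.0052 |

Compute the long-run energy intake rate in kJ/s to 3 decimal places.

0.477 kJ/s

Energy encountered per unit search time: 0.00523×54.1 + 0.052×17 + 0.0052×56.5 = 1.461 kJ/s.
Handling time per unit search time: 0.00523×15.9 + 0.052×37.3 + 0.0052×7.4 = 2.061.
Rate = 1.461/(1 + 2.061) = 0.4772 kJ/s.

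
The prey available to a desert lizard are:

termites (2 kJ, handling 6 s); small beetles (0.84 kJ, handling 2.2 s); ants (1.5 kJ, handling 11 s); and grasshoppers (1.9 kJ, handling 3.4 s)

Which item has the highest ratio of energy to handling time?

Profitability E/h (kJ/s): termites = 2/6 = 0.333, small beetles = 0.84/2.2 = 0.382, ants = 1.5/11 = 0.136, grasshoppers = 1.9/3.4 = 0.559.
Ranked: grasshoppers > small beetles > termites > ants.

grasshoppers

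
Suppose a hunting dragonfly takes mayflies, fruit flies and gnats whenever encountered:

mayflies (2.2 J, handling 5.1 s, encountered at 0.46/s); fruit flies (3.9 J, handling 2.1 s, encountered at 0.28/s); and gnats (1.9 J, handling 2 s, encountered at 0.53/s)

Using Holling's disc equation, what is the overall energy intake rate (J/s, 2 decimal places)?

0.62 J/s

Energy encountered per unit search time: 0.46×2.2 + 0.28×3.9 + 0.53×1.9 = 3.111 J/s.
Handling time per unit search time: 0.46×5.1 + 0.28×2.1 + 0.53×2 = 3.994.
Rate = 3.111/(1 + 3.994) = 0.6229 J/s.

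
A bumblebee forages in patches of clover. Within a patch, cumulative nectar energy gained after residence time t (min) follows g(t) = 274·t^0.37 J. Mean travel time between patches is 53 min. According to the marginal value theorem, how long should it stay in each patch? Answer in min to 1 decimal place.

Maximise g(t)/(T+t): set derivative to zero → g'(t)(T+t) = g(t).
g'(t) = 0.37·274·t^-0.63. Setting 0.37·274·t^-0.63 = 274·t^0.37/(53+t) gives 0.37(53+t) = t, so 0.63·t = 0.37×53.
t* = 0.37×53/0.63 = 31.13 min.

31.1 min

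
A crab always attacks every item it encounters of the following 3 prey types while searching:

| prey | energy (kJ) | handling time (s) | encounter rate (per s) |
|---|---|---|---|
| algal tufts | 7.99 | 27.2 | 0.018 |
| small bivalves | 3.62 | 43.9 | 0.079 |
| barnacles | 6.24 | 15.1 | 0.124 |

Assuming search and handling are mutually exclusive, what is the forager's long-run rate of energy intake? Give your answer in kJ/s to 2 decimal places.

R = (0.018×7.99 + 0.079×3.62 + 0.124×6.24) / (1 + 0.018×27.2 + 0.079×43.9 + 0.124×15.1) = 1.204/6.83 = 0.1762 kJ/s.

0.18 kJ/s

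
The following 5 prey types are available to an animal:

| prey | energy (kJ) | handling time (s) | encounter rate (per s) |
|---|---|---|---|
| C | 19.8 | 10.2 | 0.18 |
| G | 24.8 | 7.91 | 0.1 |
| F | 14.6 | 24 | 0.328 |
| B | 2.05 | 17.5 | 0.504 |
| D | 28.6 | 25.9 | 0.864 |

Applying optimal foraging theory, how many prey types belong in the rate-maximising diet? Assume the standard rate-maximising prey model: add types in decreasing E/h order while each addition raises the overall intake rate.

2

Rank by E/h (kJ/s): G 3.14, C 1.94, D 1.1, F 0.608, B 0.117. Include each in turn until the next type's E/h falls below the running intake rate.
Rate on top 1: 1.385. C: 1.94 > 1.385 → include.
Rate on top 2: 1.666. D: 1.1 < 1.666 → exclude; stop.
Optimal diet: G, C — 2 of 5 types.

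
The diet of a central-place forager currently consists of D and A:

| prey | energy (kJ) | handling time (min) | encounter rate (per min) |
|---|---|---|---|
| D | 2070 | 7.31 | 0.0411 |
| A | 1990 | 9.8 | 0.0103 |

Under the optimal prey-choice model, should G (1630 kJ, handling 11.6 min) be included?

Yes

On D and A alone, R = ΣλE/(1+Σλh) = 105.6/1.401 = 75.34 kJ/min.
G: E/h = 1630/11.6 = 140.5 kJ/min.
140.5 > 75.34, so adding G raises the average — include it.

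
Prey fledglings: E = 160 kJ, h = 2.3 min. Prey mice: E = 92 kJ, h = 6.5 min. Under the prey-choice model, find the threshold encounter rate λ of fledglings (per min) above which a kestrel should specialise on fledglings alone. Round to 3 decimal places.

The zero-one rule: include mice iff E₂/h₂ > λE₁/(1+λh₁). Equality gives the switch point.
λE₁h₂ = E₂ + λE₂h₁ ⇒ λ = E₂/(E₁h₂ − E₂h₁) = 92/(1040 − 211.6) = 0.1111 per min.

0.111 per min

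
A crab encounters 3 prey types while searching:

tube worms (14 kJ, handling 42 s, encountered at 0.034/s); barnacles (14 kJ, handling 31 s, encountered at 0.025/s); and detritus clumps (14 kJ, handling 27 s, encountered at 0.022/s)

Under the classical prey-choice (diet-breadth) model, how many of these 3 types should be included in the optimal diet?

Rank by E/h (kJ/s): detritus clumps 0.519, barnacles 0.452, tube worms 0.333. Include each in turn until the next type's E/h falls below the running intake rate.
Rate on top 1: 0.1932. barnacles: 0.452 > 0.1932 → include.
Rate on top 2: 0.2778. tube worms: 0.333 > 0.2778 → include.
Optimal diet: detritus clumps, barnacles, tube worms — 3 of 3 types.

3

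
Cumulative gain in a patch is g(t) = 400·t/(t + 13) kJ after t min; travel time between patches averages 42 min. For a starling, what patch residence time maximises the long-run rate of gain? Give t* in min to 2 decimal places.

23.37 min

Optimal t* satisfies g'(t*) = g(t*)/(T + t*).
g'(t) = 400·13/(t + 13)². Setting 400·13/(t+13)² = 400t/[(t+13)(42+t)] gives 13(42+t) = t(t+13), so t² = 13×42 = 546.
t* = √546 = 23.37 min.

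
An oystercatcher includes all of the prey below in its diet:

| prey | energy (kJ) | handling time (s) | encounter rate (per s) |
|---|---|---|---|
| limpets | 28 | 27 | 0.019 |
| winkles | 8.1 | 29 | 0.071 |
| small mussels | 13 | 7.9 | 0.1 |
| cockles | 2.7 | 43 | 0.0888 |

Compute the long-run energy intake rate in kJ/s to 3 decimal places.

0.324 kJ/s

R = Σλ_iE_i / (1 + Σλ_ih_i)
Numerator: 0.019×28 + 0.071×8.1 + 0.1×13 + 0.0888×2.7 = 2.647
Denominator: 1 + 0.019×27 + 0.071×29 + 0.1×7.9 + 0.0888×43 = 8.18
R = 2.647/8.18 = 0.3236 kJ/s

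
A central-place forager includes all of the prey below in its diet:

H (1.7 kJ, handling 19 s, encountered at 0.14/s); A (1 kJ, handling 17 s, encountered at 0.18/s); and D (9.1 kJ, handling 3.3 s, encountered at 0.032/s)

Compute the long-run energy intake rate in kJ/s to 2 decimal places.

0.10 kJ/s

R = Σλ_iE_i / (1 + Σλ_ih_i)
Numerator: 0.14×1.7 + 0.18×1 + 0.032×9.1 = 0.7092
Denominator: 1 + 0.14×19 + 0.18×17 + 0.032×3.3 = 6.826
R = 0.7092/6.826 = 0.1039 kJ/s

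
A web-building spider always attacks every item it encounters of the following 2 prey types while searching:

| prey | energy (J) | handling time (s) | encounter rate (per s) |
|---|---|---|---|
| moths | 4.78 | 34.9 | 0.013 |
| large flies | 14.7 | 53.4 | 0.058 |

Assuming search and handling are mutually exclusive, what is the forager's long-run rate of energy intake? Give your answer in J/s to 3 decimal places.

0.201 J/s

Energy encountered per unit search time: 0.013×4.78 + 0.058×14.7 = 0.9147 J/s.
Handling time per unit search time: 0.013×34.9 + 0.058×53.4 = 3.551.
Rate = 0.9147/(1 + 3.551) = 0.201 J/s.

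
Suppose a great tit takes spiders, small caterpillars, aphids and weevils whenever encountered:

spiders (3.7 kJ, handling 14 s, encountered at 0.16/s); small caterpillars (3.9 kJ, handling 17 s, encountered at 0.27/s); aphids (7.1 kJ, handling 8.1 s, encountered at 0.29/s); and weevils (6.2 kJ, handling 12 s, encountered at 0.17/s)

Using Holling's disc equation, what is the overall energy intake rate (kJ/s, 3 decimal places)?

0.389 kJ/s

R = Σλ_iE_i / (1 + Σλ_ih_i)
Numerator: 0.16×3.7 + 0.27×3.9 + 0.29×7.1 + 0.17×6.2 = 4.758
Denominator: 1 + 0.16×14 + 0.27×17 + 0.29×8.1 + 0.17×12 = 12.22
R = 4.758/12.22 = 0.3894 kJ/s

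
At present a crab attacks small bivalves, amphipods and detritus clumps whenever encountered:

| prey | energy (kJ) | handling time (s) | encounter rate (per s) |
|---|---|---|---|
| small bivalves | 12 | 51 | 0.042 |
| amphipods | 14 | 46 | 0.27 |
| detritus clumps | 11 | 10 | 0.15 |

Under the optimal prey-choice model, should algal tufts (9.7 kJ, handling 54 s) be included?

No

Intake rate on the current diet: R = (0.042×12 + 0.27×14 + 0.15×11) / (1 + 0.042×51 + 0.27×46 + 0.15×10) = 5.934/17.06 = 0.3478 kJ/s.
Profitability of algal tufts: 9.7/54 = 0.1796 kJ/s.
0.1796 < 0.3478, so adding algal tufts would lower the average — exclude it.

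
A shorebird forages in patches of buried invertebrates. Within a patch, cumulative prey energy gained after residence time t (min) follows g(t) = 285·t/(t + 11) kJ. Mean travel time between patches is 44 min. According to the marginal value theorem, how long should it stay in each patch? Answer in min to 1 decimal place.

Maximise g(t)/(T+t): set derivative to zero → g'(t)(T+t) = g(t).
g'(t) = 285·11/(t + 11)². Setting 285·11/(t+11)² = 285t/[(t+11)(44+t)] gives 11(44+t) = t(t+11), so t² = 11×44 = 484.
t* = √484 = 22 min.

22.0 min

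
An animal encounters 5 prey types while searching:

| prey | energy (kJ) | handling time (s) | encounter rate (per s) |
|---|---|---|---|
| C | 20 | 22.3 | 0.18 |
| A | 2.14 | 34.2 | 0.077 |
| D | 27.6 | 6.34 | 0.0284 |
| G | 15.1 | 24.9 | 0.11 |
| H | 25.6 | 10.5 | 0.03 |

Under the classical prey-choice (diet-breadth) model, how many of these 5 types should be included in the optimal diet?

Rank by E/h (kJ/s): D 4.35, H 2.44, C 0.897, G 0.606, A 0.0626. Include each in turn until the next type's E/h falls below the running intake rate.
Rate on top 1: 0.6642. H: 2.44 > 0.6642 → include.
Rate on top 2: 1.038. C: 0.897 < 1.038 → exclude; stop.
Optimal diet: D, H — 2 of 5 types.

2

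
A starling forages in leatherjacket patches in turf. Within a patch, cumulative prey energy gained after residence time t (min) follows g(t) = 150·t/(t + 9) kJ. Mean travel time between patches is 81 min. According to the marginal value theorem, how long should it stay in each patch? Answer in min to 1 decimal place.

Maximise g(t)/(T+t): set derivative to zero → g'(t)(T+t) = g(t).
g'(t) = 150·9/(t + 9)². Setting 150·9/(t+9)² = 150t/[(t+9)(81+t)] gives 9(81+t) = t(t+9), so t² = 9×81 = 729.
t* = √729 = 27 min.

27.0 min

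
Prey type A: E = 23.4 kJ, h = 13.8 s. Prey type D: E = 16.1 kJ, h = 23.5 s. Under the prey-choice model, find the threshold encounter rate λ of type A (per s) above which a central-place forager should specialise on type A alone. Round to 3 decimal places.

0.049 per s

At the threshold, the rate on type A alone equals the profitability of type D: λ·23.4/(1 + λ·13.8) = 16.1/23.5 = 0.6851.
Rearranging, λ(23.4 − 0.6851×13.8) = 0.6851, so λ = 0.6851/13.95 = 0.04913 per s.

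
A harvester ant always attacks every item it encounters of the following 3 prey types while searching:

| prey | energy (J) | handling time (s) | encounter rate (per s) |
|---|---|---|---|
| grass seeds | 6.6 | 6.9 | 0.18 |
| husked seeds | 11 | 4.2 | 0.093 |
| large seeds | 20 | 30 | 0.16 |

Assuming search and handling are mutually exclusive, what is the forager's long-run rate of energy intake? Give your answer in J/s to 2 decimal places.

Energy encountered per unit search time: 0.18×6.6 + 0.093×11 + 0.16×20 = 5.411 J/s.
Handling time per unit search time: 0.18×6.9 + 0.093×4.2 + 0.16×30 = 6.433.
Rate = 5.411/(1 + 6.433) = 0.728 J/s.

0.73 J/s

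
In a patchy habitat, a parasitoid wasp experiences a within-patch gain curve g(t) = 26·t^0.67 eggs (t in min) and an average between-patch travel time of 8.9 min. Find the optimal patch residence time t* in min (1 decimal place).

Optimal t* satisfies g'(t*) = g(t*)/(T + t*).
g'(t) = 0.67·26·t^-0.33. Setting 0.67·26·t^-0.33 = 26·t^0.67/(8.9+t) gives 0.67(8.9+t) = t, so 0.33·t = 0.67×8.9.
t* = 0.67×8.9/0.33 = 18.07 min.

18.1 min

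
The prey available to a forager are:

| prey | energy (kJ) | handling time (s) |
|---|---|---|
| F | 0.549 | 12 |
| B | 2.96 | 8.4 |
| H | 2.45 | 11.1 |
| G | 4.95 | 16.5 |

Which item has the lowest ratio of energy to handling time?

F

Profitability E/h (kJ/s): F = 0.549/12 = 0.0458, B = 2.96/8.4 = 0.352, H = 2.45/11.1 = 0.221, G = 4.95/16.5 = 0.3.
Ranked: B > G > H > F.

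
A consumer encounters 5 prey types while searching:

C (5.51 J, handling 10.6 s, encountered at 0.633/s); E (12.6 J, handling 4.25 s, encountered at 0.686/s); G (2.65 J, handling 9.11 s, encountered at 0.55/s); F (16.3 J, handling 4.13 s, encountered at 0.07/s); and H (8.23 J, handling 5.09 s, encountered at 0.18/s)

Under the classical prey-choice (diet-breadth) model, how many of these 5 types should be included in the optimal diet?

2

E/h in descending order: F 3.95, E 2.96, H 1.62, C 0.52, G 0.291 J/s. The optimal diet is the largest prefix of this list for which every included type satisfies E_i/h_i > R on the types above it.
Rate on top 1: 0.8851. E: 2.96 > 0.8851 → include.
Rate on top 2: 2.327. H: 1.62 < 2.327 → exclude; stop.
Optimal diet: F, E — 2 of 5 types.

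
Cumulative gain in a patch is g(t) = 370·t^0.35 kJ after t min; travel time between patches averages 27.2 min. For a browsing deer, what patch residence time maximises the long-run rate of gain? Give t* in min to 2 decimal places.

14.65 min

Optimal t* satisfies g'(t*) = g(t*)/(T + t*).
g'(t) = 0.35·370·t^-0.65. Setting 0.35·370·t^-0.65 = 370·t^0.35/(27.2+t) gives 0.35(27.2+t) = t, so 0.65·t = 0.35×27.2.
t* = 0.35×27.2/0.65 = 14.65 min.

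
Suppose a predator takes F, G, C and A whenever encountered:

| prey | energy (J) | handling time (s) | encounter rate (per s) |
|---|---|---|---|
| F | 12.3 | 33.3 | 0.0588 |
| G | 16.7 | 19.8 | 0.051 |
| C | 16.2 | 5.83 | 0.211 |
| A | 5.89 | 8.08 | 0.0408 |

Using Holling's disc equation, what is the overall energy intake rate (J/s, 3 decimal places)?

0.947 J/s

R = Σλ_iE_i / (1 + Σλ_ih_i)
Numerator: 0.0588×12.3 + 0.051×16.7 + 0.211×16.2 + 0.0408×5.89 = 5.233
Denominator: 1 + 0.0588×33.3 + 0.051×19.8 + 0.211×5.83 + 0.0408×8.08 = 5.528
R = 5.233/5.528 = 0.9468 J/s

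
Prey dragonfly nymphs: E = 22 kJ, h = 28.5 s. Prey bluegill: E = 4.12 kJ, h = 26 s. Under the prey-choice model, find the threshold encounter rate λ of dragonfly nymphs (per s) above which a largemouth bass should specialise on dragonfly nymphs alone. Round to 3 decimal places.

At the threshold, the rate on dragonfly nymphs alone equals the profitability of bluegill: λ·22/(1 + λ·28.5) = 4.12/26 = 0.1585.
Rearranging, λ(22 − 0.1585×28.5) = 0.1585, so λ = 0.1585/17.48 = 0.009063 per s.

0.009 per s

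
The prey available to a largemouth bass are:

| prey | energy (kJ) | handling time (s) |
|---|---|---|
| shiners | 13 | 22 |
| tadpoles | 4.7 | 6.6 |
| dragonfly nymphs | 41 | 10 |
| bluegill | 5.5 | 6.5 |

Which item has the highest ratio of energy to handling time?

Profitability E/h (kJ/s): shiners = 13/22 = 0.591, tadpoles = 4.7/6.6 = 0.712, dragonfly nymphs = 41/10 = 4.1, bluegill = 5.5/6.5 = 0.846.
Ranked: dragonfly nymphs > bluegill > tadpoles > shiners.

dragonfly nymphs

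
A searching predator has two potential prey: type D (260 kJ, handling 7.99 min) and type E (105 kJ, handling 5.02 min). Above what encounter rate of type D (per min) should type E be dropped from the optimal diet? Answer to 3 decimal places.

0.225 per min

At the threshold, the rate on type D alone equals the profitability of type E: λ·260/(1 + λ·7.99) = 105/5.02 = 20.92.
Rearranging, λ(260 − 20.92×7.99) = 20.92, so λ = 20.92/92.88 = 0.2252 per min.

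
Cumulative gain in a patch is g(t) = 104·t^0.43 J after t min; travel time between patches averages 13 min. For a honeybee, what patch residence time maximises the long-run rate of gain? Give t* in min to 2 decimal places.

Maximise g(t)/(T+t): set derivative to zero → g'(t)(T+t) = g(t).
g'(t) = 0.43·104·t^-0.57. Setting 0.43·104·t^-0.57 = 104·t^0.43/(13+t) gives 0.43(13+t) = t, so 0.57·t = 0.43×13.
t* = 0.43×13/0.57 = 9.807 min.

9.81 min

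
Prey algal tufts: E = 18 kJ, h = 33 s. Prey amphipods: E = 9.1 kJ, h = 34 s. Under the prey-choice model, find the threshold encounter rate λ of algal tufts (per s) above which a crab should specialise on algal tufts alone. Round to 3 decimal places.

0.029 per s

The zero-one rule: include amphipods iff E₂/h₂ > λE₁/(1+λh₁). Equality gives the switch point.
λE₁h₂ = E₂ + λE₂h₁ ⇒ λ = E₂/(E₁h₂ − E₂h₁) = 9.1/(612 − 300.3) = 0.02919 per s.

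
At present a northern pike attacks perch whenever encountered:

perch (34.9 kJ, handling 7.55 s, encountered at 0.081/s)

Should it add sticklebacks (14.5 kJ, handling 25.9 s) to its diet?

No

Intake rate on the current diet: R = (0.081×34.9) / (1 + 0.081×7.55) = 2.827/1.612 = 1.754 kJ/s.
Profitability of sticklebacks: 14.5/25.9 = 0.5598 kJ/s.
Since 0.5598 < R, time spent handling sticklebacks is better spent searching.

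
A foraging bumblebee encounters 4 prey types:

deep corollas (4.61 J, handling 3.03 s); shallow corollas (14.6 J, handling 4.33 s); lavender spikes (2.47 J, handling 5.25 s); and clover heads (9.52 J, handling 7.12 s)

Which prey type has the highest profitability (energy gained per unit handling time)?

shallow corollas

In descending order of E/h:
shallow corollas: 14.6/4.33 = 3.37 J/s
deep corollas: 4.61/3.03 = 1.52 J/s
clover heads: 9.52/7.12 = 1.34 J/s
lavender spikes: 2.47/5.25 = 0.47 J/s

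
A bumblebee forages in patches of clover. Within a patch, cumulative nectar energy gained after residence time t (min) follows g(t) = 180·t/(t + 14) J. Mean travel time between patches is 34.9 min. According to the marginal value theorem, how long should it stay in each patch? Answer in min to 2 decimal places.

22.10 min

By the marginal value theorem, leave when the instantaneous gain rate g'(t) equals the habitat-wide average g(t)/(T + t).
g'(t) = 180·14/(t + 14)². Setting 180·14/(t+14)² = 180t/[(t+14)(34.9+t)] gives 14(34.9+t) = t(t+14), so t² = 14×34.9 = 488.6.
t* = √488.6 = 22.1 min.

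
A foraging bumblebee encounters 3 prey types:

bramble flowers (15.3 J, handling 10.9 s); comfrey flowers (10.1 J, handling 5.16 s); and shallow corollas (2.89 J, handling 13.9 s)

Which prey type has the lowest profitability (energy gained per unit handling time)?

In descending order of E/h:
comfrey flowers: 10.1/5.16 = 1.96 J/s
bramble flowers: 15.3/10.9 = 1.4 J/s
shallow corollas: 2.89/13.9 = 0.208 J/s

shallow corollas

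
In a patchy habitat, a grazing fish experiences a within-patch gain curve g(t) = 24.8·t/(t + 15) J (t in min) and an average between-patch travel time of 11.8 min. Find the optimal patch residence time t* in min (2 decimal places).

13.30 min

By the marginal value theorem, leave when the instantaneous gain rate g'(t) equals the habitat-wide average g(t)/(T + t).
g'(t) = 24.8·15/(t + 15)². Setting 24.8·15/(t+15)² = 24.8t/[(t+15)(11.8+t)] gives 15(11.8+t) = t(t+15), so t² = 15×11.8 = 177.
t* = √177 = 13.3 min.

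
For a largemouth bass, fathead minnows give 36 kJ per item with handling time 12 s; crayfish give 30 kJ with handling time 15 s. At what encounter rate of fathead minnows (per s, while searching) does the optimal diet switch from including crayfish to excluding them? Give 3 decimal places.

0.167 per s

The zero-one rule: include crayfish iff E₂/h₂ > λE₁/(1+λh₁). Equality gives the switch point.
λE₁h₂ = E₂ + λE₂h₁ ⇒ λ = E₂/(E₁h₂ − E₂h₁) = 30/(540 − 360) = 0.1667 per s.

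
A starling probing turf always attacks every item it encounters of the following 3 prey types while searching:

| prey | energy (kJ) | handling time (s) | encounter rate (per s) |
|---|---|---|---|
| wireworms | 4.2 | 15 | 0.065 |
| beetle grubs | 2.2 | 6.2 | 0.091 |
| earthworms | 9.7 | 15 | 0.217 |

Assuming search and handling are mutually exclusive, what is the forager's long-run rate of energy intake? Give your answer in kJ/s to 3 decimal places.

0.445 kJ/s

R = Σλ_iE_i / (1 + Σλ_ih_i)
Numerator: 0.065×4.2 + 0.091×2.2 + 0.217×9.7 = 2.578
Denominator: 1 + 0.065×15 + 0.091×6.2 + 0.217×15 = 5.794
R = 2.578/5.794 = 0.4449 kJ/s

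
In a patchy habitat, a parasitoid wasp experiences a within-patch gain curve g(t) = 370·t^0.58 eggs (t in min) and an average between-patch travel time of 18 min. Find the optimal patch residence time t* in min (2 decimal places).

Optimal t* satisfies g'(t*) = g(t*)/(T + t*).
g'(t) = 0.58·370·t^-0.42. Setting 0.58·370·t^-0.42 = 370·t^0.58/(18+t) gives 0.58(18+t) = t, so 0.42·t = 0.58×18.
t* = 0.58×18/0.42 = 24.86 min.

24.86 min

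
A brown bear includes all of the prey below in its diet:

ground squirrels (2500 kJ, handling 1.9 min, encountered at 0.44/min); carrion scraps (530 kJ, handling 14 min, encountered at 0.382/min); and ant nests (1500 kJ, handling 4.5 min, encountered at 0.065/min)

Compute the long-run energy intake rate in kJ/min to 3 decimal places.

187.248 kJ/min

R = (0.44×2500 + 0.382×530 + 0.065×1500) / (1 + 0.44×1.9 + 0.382×14 + 0.065×4.5) = 1400/7.476 = 187.2 kJ/min.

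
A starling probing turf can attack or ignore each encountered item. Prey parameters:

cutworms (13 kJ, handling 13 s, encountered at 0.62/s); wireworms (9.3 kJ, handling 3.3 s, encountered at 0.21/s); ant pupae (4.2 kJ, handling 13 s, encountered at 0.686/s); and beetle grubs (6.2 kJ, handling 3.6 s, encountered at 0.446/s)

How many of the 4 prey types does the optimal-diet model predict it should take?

Profitabilities (E/h, kJ/s): wireworms 2.82, beetle grubs 1.72, cutworms 1, ant pupae 0.323. Add prey in this order while the next type's profitability exceeds the intake rate on those already taken.
Rate on top 1: 1.154. beetle grubs: 1.72 > 1.154 → include.
Rate on top 2: 1.43. cutworms: 1 < 1.43 → exclude; stop.
Optimal diet: wireworms, beetle grubs — 2 of 4 types.

2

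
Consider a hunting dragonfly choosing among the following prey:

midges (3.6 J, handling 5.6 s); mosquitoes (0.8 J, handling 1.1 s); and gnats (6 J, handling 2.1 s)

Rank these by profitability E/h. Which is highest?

gnats

Profitability E/h (J/s): midges = 3.6/5.6 = 0.643, mosquitoes = 0.8/1.1 = 0.727, gnats = 6/2.1 = 2.86.
Ranked: gnats > mosquitoes > midges.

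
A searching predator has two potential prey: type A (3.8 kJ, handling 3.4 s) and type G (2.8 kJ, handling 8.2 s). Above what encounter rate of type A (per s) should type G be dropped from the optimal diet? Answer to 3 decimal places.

The zero-one rule: include type G iff E₂/h₂ > λE₁/(1+λh₁). Equality gives the switch point.
λE₁h₂ = E₂ + λE₂h₁ ⇒ λ = E₂/(E₁h₂ − E₂h₁) = 2.8/(31.16 − 9.52) = 0.1294 per s.

0.129 per s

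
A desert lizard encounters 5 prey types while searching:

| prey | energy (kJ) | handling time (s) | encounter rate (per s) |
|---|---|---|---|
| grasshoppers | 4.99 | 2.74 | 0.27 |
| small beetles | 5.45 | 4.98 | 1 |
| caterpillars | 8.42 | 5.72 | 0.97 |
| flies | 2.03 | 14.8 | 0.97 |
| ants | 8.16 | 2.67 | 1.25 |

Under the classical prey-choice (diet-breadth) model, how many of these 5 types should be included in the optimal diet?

1

E/h in descending order: ants 3.06, grasshoppers 1.82, caterpillars 1.47, small beetles 1.09, flies 0.137 kJ/s. The optimal diet is the largest prefix of this list for which every included type satisfies E_i/h_i > R on the types above it.
Rate on top 1: 2.352. grasshoppers: 1.82 < 2.352 → exclude; stop.
Optimal diet: ants — 1 of 5 types.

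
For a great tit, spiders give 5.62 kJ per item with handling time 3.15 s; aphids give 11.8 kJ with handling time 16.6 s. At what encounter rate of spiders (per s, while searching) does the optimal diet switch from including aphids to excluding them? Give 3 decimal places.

0.210 per s

At the threshold, the rate on spiders alone equals the profitability of aphids: λ·5.62/(1 + λ·3.15) = 11.8/16.6 = 0.7108.
Rearranging, λ(5.62 − 0.7108×3.15) = 0.7108, so λ = 0.7108/3.381 = 0.2103 per s.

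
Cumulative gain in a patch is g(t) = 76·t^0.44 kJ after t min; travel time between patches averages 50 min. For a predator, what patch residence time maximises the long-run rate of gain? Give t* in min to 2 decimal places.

Optimal t* satisfies g'(t*) = g(t*)/(T + t*).
g'(t) = 0.44·76·t^-0.56. Setting 0.44·76·t^-0.56 = 76·t^0.44/(50+t) gives 0.44(50+t) = t, so 0.56·t = 0.44×50.
t* = 0.44×50/0.56 = 39.29 min.

39.29 min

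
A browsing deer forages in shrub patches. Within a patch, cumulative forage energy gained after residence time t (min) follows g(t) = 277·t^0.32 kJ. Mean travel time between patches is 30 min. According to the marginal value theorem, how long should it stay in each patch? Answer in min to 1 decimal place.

14.1 min

By the marginal value theorem, leave when the instantaneous gain rate g'(t) equals the habitat-wide average g(t)/(T + t).
g'(t) = 0.32·277·t^-0.68. Setting 0.32·277·t^-0.68 = 277·t^0.32/(30+t) gives 0.32(30+t) = t, so 0.68·t = 0.32×30.
t* = 0.32×30/0.68 = 14.12 min.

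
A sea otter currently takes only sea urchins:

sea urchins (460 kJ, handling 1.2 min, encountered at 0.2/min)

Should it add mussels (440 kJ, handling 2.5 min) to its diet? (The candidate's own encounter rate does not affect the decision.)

Current rate: (0.2×460)/(1 + 0.2×1.2) = 74.19 kJ/min.
Profitability of mussels: 440/2.5 = 176 kJ/min.
176 > 74.19, so adding mussels raises the average — include it.

Yes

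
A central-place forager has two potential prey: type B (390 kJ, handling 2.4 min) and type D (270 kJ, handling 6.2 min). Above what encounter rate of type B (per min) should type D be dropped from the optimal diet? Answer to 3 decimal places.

The zero-one rule: include type D iff E₂/h₂ > λE₁/(1+λh₁). Equality gives the switch point.
λE₁h₂ = E₂ + λE₂h₁ ⇒ λ = E₂/(E₁h₂ − E₂h₁) = 270/(2418 − 648) = 0.1525 per min.

0.153 per min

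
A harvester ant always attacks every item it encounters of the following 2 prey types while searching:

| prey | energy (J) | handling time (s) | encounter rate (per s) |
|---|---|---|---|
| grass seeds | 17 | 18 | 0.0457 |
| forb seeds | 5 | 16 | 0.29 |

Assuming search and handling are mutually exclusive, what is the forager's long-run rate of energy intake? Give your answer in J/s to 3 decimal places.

R = Σλ_iE_i / (1 + Σλ_ih_i)
Numerator: 0.0457×17 + 0.29×5 = 2.227
Denominator: 1 + 0.0457×18 + 0.29×16 = 6.463
R = 2.227/6.463 = 0.3446 J/s

0.345 J/s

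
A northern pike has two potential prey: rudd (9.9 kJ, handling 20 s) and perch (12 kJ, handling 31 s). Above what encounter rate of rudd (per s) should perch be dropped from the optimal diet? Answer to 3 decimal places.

At the threshold, the rate on rudd alone equals the profitability of perch: λ·9.9/(1 + λ·20) = 12/31 = 0.3871.
Rearranging, λ(9.9 − 0.3871×20) = 0.3871, so λ = 0.3871/2.158 = 0.1794 per s.

0.179 per s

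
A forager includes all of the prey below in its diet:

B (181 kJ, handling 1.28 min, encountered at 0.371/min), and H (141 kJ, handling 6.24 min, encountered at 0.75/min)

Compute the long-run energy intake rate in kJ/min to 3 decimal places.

28.092 kJ/min

R = (0.371×181 + 0.75×141) / (1 + 0.371×1.28 + 0.75×6.24) = 172.9/6.155 = 28.09 kJ/min.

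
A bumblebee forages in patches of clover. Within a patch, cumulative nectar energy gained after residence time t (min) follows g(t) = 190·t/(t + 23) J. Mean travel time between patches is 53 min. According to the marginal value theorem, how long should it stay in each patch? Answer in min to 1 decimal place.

34.9 min

Maximise g(t)/(T+t): set derivative to zero → g'(t)(T+t) = g(t).
g'(t) = 190·23/(t + 23)². Setting 190·23/(t+23)² = 190t/[(t+23)(53+t)] gives 23(53+t) = t(t+23), so t² = 23×53 = 1219.
t* = √1219 = 34.91 min.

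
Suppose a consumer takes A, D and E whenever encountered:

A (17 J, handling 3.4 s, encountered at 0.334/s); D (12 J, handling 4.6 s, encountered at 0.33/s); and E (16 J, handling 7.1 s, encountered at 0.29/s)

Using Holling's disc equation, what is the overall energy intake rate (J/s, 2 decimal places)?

R = (0.334×17 + 0.33×12 + 0.29×16) / (1 + 0.334×3.4 + 0.33×4.6 + 0.29×7.1) = 14.28/5.713 = 2.499 J/s.

2.50 J/s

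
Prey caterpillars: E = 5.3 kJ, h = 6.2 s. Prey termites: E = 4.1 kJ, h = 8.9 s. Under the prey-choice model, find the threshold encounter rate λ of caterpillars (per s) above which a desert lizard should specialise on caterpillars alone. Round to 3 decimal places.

At the threshold, the rate on caterpillars alone equals the profitability of termites: λ·5.3/(1 + λ·6.2) = 4.1/8.9 = 0.4607.
Rearranging, λ(5.3 − 0.4607×6.2) = 0.4607, so λ = 0.4607/2.444 = 0.1885 per s.

0.189 per s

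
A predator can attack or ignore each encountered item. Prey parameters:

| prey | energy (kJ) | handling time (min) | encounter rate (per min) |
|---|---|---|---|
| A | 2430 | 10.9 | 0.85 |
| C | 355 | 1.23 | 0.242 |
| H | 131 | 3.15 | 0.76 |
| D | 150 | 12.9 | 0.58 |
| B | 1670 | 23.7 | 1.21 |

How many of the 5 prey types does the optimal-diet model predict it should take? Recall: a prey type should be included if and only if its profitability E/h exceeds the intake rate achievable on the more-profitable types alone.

Profitabilities (E/h, kJ/min): C 289, A 223, B 70.5, H 41.6, D 11.6. Add prey in this order while the next type's profitability exceeds the intake rate on those already taken.
Rate on top 1: 66.2. A: 223 > 66.2 → include.
Rate on top 2: 203.7. B: 70.5 < 203.7 → exclude; stop.
Optimal diet: C, A — 2 of 5 types.

2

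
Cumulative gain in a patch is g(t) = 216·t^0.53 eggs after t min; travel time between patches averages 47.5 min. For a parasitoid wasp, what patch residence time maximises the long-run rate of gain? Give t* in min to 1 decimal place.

Optimal t* satisfies g'(t*) = g(t*)/(T + t*).
g'(t) = 0.53·216·t^-0.47. Setting 0.53·216·t^-0.47 = 216·t^0.53/(47.5+t) gives 0.53(47.5+t) = t, so 0.47·t = 0.53×47.5.
t* = 0.53×47.5/0.47 = 53.56 min.

53.6 min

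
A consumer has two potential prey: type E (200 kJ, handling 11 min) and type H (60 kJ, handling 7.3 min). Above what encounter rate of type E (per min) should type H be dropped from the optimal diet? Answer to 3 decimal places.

0.075 per min

Drop type H once their profitability E₂/h₂ falls below the rate achievable on type E alone: E₂/h₂ = λE₁/(1 + λh₁).
Solve for λ: λE₁h₂ = E₂(1 + λh₁) → λ(E₁h₂ − E₂h₁) = E₂ → λ = E₂/(E₁h₂ − E₂h₁).
λ = 60/(200×7.3 − 60×11) = 60/800 = 0.075 per min.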